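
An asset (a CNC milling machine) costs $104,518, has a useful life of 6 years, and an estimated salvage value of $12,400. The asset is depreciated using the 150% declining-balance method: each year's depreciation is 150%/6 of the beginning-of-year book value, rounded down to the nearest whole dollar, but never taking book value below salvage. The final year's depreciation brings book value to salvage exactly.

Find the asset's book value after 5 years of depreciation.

Depreciable base = $104,518 − $12,400 = $92,118.
Year 1: ⌊$104,518 × 150%/6⌋ = $26,129. Book value $78,389.
Year 2: ⌊$78,389 × 150%/6⌋ = $19,597. Book value $58,792.
Year 3: ⌊$58,792 × 150%/6⌋ = $14,698. Book value $44,094.
Year 4: ⌊$44,094 × 150%/6⌋ = $11,023. Book value $33,071.
Year 5: ⌊$33,071 × 150%/6⌋ = $8,267. Book value $24,804.

$24,804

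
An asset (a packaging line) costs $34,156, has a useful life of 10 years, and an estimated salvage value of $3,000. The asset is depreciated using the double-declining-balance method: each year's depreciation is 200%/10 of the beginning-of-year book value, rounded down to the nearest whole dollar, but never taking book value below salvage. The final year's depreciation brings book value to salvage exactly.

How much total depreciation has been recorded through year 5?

$22,963

Depreciable base = $34,156 − $3,000 = $31,156.
Year 1: ⌊$34,156 × 200%/10⌋ = $6,831. Book value $27,325.
Year 2: ⌊$27,325 × 200%/10⌋ = $5,465. Book value $21,860.
Year 3: ⌊$21,860 × 200%/10⌋ = $4,372. Book value $17,488.
Year 4: ⌊$17,488 × 200%/10⌋ = $3,497. Book value $13,991.
Year 5: ⌊$13,991 × 200%/10⌋ = $2,798. Book value $11,193.
Accumulated through year 5 = $34,156 − $11,193 = $22,963.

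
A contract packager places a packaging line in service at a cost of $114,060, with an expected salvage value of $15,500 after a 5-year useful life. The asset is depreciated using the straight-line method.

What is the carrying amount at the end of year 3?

$54,924

Depreciable base = $114,060 − $15,500 = $98,560.
Annual expense = $98,560 / 5 = $19,712.
End of year 1: book value $94,348.
End of year 2: book value $74,636.
End of year 3: book value $54,924.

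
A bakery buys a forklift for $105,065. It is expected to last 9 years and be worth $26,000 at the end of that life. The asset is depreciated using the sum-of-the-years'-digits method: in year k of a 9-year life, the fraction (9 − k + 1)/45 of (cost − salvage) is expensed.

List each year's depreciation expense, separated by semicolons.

Depreciable base = $105,065 − $26,000 = $79,065.
Sum of the years' digits = 9+8+7+6+5+4+3+2+1 = 45.
Year 1: $79,065 × 9/45 = $15,813. Book value $89,252.
Year 2: $79,065 × 8/45 = $14,056. Book value $75,196.
Year 3: $79,065 × 7/45 = $12,299. Book value $62,897.
Year 4: $79,065 × 6/45 = $10,542. Book value $52,355.
Year 5: $79,065 × 5/45 = $8,785. Book value $43,570.
Year 6: $79,065 × 4/45 = $7,028. Book value $36,542.
Year 7: $79,065 × 3/45 = $5,271. Book value $31,271.
Year 8: $79,065 × 2/45 = $3,514. Book value $27,757.
Year 9: $79,065 × 1/45 = $1,757. Book value $26,000.

$15,813; $14,056; $12,299; $10,542; $8,785; $7,028; $5,271; $3,514; $1,757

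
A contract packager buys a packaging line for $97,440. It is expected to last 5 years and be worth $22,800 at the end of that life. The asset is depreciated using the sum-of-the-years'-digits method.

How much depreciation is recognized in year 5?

Depreciable base = $97,440 − $22,800 = $74,640.
Sum of the years' digits = 5+4+3+2+1 = 15.
Year 1: $74,640 × 5/15 = $24,880. Book value $72,560.
Year 2: $74,640 × 4/15 = $19,904. Book value $52,656.
Year 3: $74,640 × 3/15 = $14,928. Book value $37,728.
Year 4: $74,640 × 2/15 = $9,952. Book value $27,776.
Year 5: $74,640 × 1/15 = $4,976. Book value $22,800.

$4,976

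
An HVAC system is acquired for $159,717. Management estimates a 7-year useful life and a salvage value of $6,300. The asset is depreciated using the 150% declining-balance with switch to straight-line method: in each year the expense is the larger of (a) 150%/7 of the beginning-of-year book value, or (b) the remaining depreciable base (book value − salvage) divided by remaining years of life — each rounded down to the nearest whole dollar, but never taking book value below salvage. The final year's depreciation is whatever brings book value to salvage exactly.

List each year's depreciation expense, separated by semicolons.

Depreciable base = $159,717 − $6,300 = $153,417.
Year 1: DB = ⌊$159,717 × 150%/7⌋ = $34,225; SL = ⌊$153,417/7⌋ = $21,916 → take DB $34,225. Book value $125,492.
Year 2: DB = ⌊$125,492 × 150%/7⌋ = $26,891; SL = ⌊$119,192/6⌋ = $19,865 → take DB $26,891. Book value $98,601.
Year 3: DB = ⌊$98,601 × 150%/7⌋ = $21,128; SL = ⌊$92,301/5⌋ = $18,460 → take DB $21,128. Book value $77,473.
Year 4: DB = ⌊$77,473 × 150%/7⌋ = $16,601; SL = ⌊$71,173/4⌋ = $17,793 → take SL $17,793. Book value $59,680.
Year 5: DB = ⌊$59,680 × 150%/7⌋ = $12,788; SL = ⌊$53,380/3⌋ = $17,793 → take SL $17,793. Book value $41,887.
Year 6: DB = ⌊$41,887 × 150%/7⌋ = $8,975; SL = ⌊$35,587/2⌋ = $17,793 → take SL $17,793. Book value $24,094.
Year 7 (final): $24,094 − $6,300 = $17,794. Book value $6,300.

$34,225; $26,891; $21,128; $17,793; $17,793; $17,793; $17,794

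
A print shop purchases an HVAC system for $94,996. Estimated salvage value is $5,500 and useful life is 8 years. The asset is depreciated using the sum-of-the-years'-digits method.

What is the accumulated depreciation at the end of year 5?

$74,580

Depreciable base = $94,996 − $5,500 = $89,496.
Sum of the years' digits = 8+7+6+5+4+3+2+1 = 36.
Year 1: $89,496 × 8/36 = $19,888. Book value $75,108.
Year 2: $89,496 × 7/36 = $17,402. Book value $57,706.
Year 3: $89,496 × 6/36 = $14,916. Book value $42,790.
Year 4: $89,496 × 5/36 = $12,430. Book value $30,360.
Year 5: $89,496 × 4/36 = $9,944. Book value $20,416.
Accumulated through year 5 = $94,996 − $20,416 = $74,580.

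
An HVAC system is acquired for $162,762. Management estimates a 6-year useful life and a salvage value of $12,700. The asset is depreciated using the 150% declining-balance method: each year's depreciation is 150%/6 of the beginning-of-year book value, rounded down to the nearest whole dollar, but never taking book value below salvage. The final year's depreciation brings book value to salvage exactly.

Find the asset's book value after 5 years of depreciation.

$38,625

Depreciable base = $162,762 − $12,700 = $150,062.
Year 1: ⌊$162,762 × 150%/6⌋ = $40,690. Book value $122,072.
Year 2: ⌊$122,072 × 150%/6⌋ = $30,518. Book value $91,554.
Year 3: ⌊$91,554 × 150%/6⌋ = $22,888. Book value $68,666.
Year 4: ⌊$68,666 × 150%/6⌋ = $17,166. Book value $51,500.
Year 5: ⌊$51,500 × 150%/6⌋ = $12,875. Book value $38,625.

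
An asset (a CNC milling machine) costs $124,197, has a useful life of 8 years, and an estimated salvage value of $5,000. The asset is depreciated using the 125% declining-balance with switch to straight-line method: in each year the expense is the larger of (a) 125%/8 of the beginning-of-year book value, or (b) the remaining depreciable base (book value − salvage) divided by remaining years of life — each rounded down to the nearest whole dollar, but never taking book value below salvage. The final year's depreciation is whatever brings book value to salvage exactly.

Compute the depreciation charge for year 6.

$13,903

Depreciable base = $124,197 − $5,000 = $119,197.
Year 1: DB = ⌊$124,197 × 125%/8⌋ = $19,405; SL = ⌊$119,197/8⌋ = $14,899 → take DB $19,405. Book value $104,792.
Year 2: DB = ⌊$104,792 × 125%/8⌋ = $16,373; SL = ⌊$99,792/7⌋ = $14,256 → take DB $16,373. Book value $88,419.
Year 3: DB = ⌊$88,419 × 125%/8⌋ = $13,815; SL = ⌊$83,419/6⌋ = $13,903 → take SL $13,903. Book value $74,516.
Year 4: DB = ⌊$74,516 × 125%/8⌋ = $11,643; SL = ⌊$69,516/5⌋ = $13,903 → take SL $13,903. Book value $60,613.
Year 5: DB = ⌊$60,613 × 125%/8⌋ = $9,470; SL = ⌊$55,613/4⌋ = $13,903 → take SL $13,903. Book value $46,710.
Year 6: DB = ⌊$46,710 × 125%/8⌋ = $7,298; SL = ⌊$41,710/3⌋ = $13,903 → take SL $13,903. Book value $32,807.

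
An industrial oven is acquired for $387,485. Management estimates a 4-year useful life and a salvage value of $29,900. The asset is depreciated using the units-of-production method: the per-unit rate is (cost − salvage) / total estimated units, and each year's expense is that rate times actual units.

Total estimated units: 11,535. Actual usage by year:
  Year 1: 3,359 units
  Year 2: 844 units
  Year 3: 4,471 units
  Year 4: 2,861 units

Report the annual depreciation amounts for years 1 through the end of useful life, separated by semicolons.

Depreciable base = $387,485 − $29,900 = $357,585.
Rate = $357,585 / 11,535 units = $31 per unit.
Year 1: 3,359 × $31 = $104,129. Book value $283,356.
Year 2: 844 × $31 = $26,164. Book value $257,192.
Year 3: 4,471 × $31 = $138,601. Book value $118,591.
Year 4: 2,861 × $31 = $88,691. Book value $29,900.

$104,129; $26,164; $138,601; $88,691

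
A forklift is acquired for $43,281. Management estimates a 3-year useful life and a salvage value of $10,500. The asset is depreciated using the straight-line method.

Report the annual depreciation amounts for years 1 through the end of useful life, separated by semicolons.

Depreciable base = $43,281 − $10,500 = $32,781.
Annual expense = $32,781 / 3 = $10,927.
End of year 1: book value $32,354.
End of year 2: book value $21,427.
End of year 3: book value $10,500.

$10,927; $10,927; $10,927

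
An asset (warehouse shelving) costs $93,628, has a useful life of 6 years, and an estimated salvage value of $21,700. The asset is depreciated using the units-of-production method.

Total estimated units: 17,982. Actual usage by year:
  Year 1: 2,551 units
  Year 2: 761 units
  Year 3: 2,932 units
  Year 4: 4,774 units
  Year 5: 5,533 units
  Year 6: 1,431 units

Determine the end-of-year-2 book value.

$80,380

Depreciable base = $93,628 − $21,700 = $71,928.
Rate = $71,928 / 17,982 units = $4 per unit.
Year 1: 2,551 × $4 = $10,204. Book value $83,424.
Year 2: 761 × $4 = $3,044. Book value $80,380.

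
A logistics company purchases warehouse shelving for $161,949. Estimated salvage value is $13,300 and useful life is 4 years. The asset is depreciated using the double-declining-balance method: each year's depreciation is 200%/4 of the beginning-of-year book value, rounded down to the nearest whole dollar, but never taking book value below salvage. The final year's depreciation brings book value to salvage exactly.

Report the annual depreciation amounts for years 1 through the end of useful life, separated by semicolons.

Depreciable base = $161,949 − $13,300 = $148,649.
Year 1: ⌊$161,949 × 200%/4⌋ = $80,974. Book value $80,975.
Year 2: ⌊$80,975 × 200%/4⌋ = $40,487. Book value $40,488.
Year 3: ⌊$40,488 × 200%/4⌋ = $20,244. Book value $20,244.
Year 4 (final): $20,244 − $13,300 = $6,944. Book value $13,300.

$80,974; $40,487; $20,244; $6,944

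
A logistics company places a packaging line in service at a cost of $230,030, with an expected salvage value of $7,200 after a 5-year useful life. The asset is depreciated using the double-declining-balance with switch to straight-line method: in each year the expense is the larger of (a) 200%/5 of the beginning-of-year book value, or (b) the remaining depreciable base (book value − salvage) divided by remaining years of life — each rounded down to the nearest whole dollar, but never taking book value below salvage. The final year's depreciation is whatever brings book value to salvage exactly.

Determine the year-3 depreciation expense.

$33,124

Depreciable base = $230,030 − $7,200 = $222,830.
Year 1: DB = ⌊$230,030 × 200%/5⌋ = $92,012; SL = ⌊$222,830/5⌋ = $44,566 → take DB $92,012. Book value $138,018.
Year 2: DB = ⌊$138,018 × 200%/5⌋ = $55,207; SL = ⌊$130,818/4⌋ = $32,704 → take DB $55,207. Book value $82,811.
Year 3: DB = ⌊$82,811 × 200%/5⌋ = $33,124; SL = ⌊$75,611/3⌋ = $25,203 → take DB $33,124. Book value $49,687.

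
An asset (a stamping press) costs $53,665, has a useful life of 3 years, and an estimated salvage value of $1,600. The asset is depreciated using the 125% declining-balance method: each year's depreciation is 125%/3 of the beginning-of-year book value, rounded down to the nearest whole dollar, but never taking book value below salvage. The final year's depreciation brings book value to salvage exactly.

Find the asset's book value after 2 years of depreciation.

Depreciable base = $53,665 − $1,600 = $52,065.
Year 1: ⌊$53,665 × 125%/3⌋ = $22,360. Book value $31,305.
Year 2: ⌊$31,305 × 125%/3⌋ = $13,043. Book value $18,262.

$18,262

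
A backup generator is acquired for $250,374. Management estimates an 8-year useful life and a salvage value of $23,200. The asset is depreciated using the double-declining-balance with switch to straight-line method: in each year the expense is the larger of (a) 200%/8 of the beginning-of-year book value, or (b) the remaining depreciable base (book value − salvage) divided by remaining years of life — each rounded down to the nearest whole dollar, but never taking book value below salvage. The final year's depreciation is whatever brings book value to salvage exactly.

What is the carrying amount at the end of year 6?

$44,562

Depreciable base = $250,374 − $23,200 = $227,174.
Year 1: DB = ⌊$250,374 × 200%/8⌋ = $62,593; SL = ⌊$227,174/8⌋ = $28,396 → take DB $62,593. Book value $187,781.
Year 2: DB = ⌊$187,781 × 200%/8⌋ = $46,945; SL = ⌊$164,581/7⌋ = $23,511 → take DB $46,945. Book value $140,836.
Year 3: DB = ⌊$140,836 × 200%/8⌋ = $35,209; SL = ⌊$117,636/6⌋ = $19,606 → take DB $35,209. Book value $105,627.
Year 4: DB = ⌊$105,627 × 200%/8⌋ = $26,406; SL = ⌊$82,427/5⌋ = $16,485 → take DB $26,406. Book value $79,221.
Year 5: DB = ⌊$79,221 × 200%/8⌋ = $19,805; SL = ⌊$56,021/4⌋ = $14,005 → take DB $19,805. Book value $59,416.
Year 6: DB = ⌊$59,416 × 200%/8⌋ = $14,854; SL = ⌊$36,216/3⌋ = $12,072 → take DB $14,854. Book value $44,562.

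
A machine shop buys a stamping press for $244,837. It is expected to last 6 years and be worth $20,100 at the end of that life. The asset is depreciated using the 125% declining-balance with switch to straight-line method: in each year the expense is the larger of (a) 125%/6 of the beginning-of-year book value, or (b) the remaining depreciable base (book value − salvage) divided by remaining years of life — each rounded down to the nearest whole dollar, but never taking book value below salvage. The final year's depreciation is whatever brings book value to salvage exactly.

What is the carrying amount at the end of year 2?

$153,449

Depreciable base = $244,837 − $20,100 = $224,737.
Year 1: DB = ⌊$244,837 × 125%/6⌋ = $51,007; SL = ⌊$224,737/6⌋ = $37,456 → take DB $51,007. Book value $193,830.
Year 2: DB = ⌊$193,830 × 125%/6⌋ = $40,381; SL = ⌊$173,730/5⌋ = $34,746 → take DB $40,381. Book value $153,449.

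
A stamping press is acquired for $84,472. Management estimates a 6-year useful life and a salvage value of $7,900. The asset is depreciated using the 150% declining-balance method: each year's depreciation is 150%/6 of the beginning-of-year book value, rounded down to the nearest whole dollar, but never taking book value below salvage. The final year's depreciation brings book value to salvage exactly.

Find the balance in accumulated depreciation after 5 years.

$64,426

Depreciable base = $84,472 − $7,900 = $76,572.
Year 1: ⌊$84,472 × 150%/6⌋ = $21,118. Book value $63,354.
Year 2: ⌊$63,354 × 150%/6⌋ = $15,838. Book value $47,516.
Year 3: ⌊$47,516 × 150%/6⌋ = $11,879. Book value $35,637.
Year 4: ⌊$35,637 × 150%/6⌋ = $8,909. Book value $26,728.
Year 5: ⌊$26,728 × 150%/6⌋ = $6,682. Book value $20,046.
Accumulated through year 5 = $84,472 − $20,046 = $64,426.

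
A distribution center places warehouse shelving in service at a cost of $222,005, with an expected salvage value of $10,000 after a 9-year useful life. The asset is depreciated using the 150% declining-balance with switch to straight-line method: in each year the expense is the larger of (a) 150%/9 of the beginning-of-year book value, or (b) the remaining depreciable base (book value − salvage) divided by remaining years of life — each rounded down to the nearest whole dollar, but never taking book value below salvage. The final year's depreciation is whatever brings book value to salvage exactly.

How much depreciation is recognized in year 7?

Depreciable base = $222,005 − $10,000 = $212,005.
Year 1: DB = ⌊$222,005 × 150%/9⌋ = $37,000; SL = ⌊$212,005/9⌋ = $23,556 → take DB $37,000. Book value $185,005.
Year 2: DB = ⌊$185,005 × 150%/9⌋ = $30,834; SL = ⌊$175,005/8⌋ = $21,875 → take DB $30,834. Book value $154,171.
Year 3: DB = ⌊$154,171 × 150%/9⌋ = $25,695; SL = ⌊$144,171/7⌋ = $20,595 → take DB $25,695. Book value $128,476.
Year 4: DB = ⌊$128,476 × 150%/9⌋ = $21,412; SL = ⌊$118,476/6⌋ = $19,746 → take DB $21,412. Book value $107,064.
Year 5: DB = ⌊$107,064 × 150%/9⌋ = $17,844; SL = ⌊$97,064/5⌋ = $19,412 → take SL $19,412. Book value $87,652.
Year 6: DB = ⌊$87,652 × 150%/9⌋ = $14,608; SL = ⌊$77,652/4⌋ = $19,413 → take SL $19,413. Book value $68,239.
Year 7: DB = ⌊$68,239 × 150%/9⌋ = $11,373; SL = ⌊$58,239/3⌋ = $19,413 → take SL $19,413. Book value $48,826.

$19,413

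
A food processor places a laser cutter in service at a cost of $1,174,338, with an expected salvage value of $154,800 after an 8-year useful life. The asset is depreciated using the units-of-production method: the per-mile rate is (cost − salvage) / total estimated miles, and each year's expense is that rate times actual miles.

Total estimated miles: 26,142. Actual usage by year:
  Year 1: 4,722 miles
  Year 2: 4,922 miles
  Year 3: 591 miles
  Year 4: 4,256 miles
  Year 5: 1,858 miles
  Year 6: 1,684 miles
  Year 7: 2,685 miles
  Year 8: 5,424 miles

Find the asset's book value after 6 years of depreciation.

$471,051

Depreciable base = $1,174,338 − $154,800 = $1,019,538.
Rate = $1,019,538 / 26,142 miles = $39 per mile.
Year 1: 4,722 × $39 = $184,158. Book value $990,180.
Year 2: 4,922 × $39 = $191,958. Book value $798,222.
Year 3: 591 × $39 = $23,049. Book value $775,173.
Year 4: 4,256 × $39 = $165,984. Book value $609,189.
Year 5: 1,858 × $39 = $72,462. Book value $536,727.
Year 6: 1,684 × $39 = $65,676. Book value $471,051.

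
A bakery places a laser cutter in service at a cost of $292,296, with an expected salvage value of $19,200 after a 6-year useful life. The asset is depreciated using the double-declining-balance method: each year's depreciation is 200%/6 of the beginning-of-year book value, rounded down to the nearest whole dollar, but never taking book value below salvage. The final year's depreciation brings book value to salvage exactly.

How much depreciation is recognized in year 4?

$28,869

Depreciable base = $292,296 − $19,200 = $273,096.
Year 1: ⌊$292,296 × 200%/6⌋ = $97,432. Book value $194,864.
Year 2: ⌊$194,864 × 200%/6⌋ = $64,954. Book value $129,910.
Year 3: ⌊$129,910 × 200%/6⌋ = $43,303. Book value $86,607.
Year 4: ⌊$86,607 × 200%/6⌋ = $28,869. Book value $57,738.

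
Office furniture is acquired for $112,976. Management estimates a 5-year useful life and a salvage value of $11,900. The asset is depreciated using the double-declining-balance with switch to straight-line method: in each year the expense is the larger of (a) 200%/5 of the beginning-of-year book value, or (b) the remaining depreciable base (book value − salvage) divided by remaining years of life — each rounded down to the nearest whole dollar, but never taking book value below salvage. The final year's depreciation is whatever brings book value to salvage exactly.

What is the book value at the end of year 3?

$24,404

Depreciable base = $112,976 − $11,900 = $101,076.
Year 1: DB = ⌊$112,976 × 200%/5⌋ = $45,190; SL = ⌊$101,076/5⌋ = $20,215 → take DB $45,190. Book value $67,786.
Year 2: DB = ⌊$67,786 × 200%/5⌋ = $27,114; SL = ⌊$55,886/4⌋ = $13,971 → take DB $27,114. Book value $40,672.
Year 3: DB = ⌊$40,672 × 200%/5⌋ = $16,268; SL = ⌊$28,772/3⌋ = $9,590 → take DB $16,268. Book value $24,404.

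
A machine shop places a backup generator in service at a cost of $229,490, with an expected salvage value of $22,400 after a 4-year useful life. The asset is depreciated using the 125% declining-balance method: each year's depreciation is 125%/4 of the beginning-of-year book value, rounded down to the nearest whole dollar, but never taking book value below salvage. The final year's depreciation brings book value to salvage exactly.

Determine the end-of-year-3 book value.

$74,574

Depreciable base = $229,490 − $22,400 = $207,090.
Year 1: ⌊$229,490 × 125%/4⌋ = $71,715. Book value $157,775.
Year 2: ⌊$157,775 × 125%/4⌋ = $49,304. Book value $108,471.
Year 3: ⌊$108,471 × 125%/4⌋ = $33,897. Book value $74,574.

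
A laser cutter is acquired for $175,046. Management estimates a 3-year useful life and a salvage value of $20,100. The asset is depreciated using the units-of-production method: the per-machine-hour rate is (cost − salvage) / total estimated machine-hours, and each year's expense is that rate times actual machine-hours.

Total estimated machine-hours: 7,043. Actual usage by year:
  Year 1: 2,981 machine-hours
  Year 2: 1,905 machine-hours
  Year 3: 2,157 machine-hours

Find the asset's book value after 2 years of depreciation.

$67,554

Depreciable base = $175,046 − $20,100 = $154,946.
Rate = $154,946 / 7,043 machine-hours = $22 per machine-hour.
Year 1: 2,981 × $22 = $65,582. Book value $109,464.
Year 2: 1,905 × $22 = $41,910. Book value $67,554.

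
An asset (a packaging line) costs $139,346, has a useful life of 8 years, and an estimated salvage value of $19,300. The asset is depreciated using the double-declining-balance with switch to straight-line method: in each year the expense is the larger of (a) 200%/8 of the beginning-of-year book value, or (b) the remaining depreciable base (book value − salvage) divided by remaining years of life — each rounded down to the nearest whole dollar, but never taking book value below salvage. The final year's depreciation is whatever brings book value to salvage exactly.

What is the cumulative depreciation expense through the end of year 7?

Depreciable base = $139,346 − $19,300 = $120,046.
Year 1: DB = ⌊$139,346 × 200%/8⌋ = $34,836; SL = ⌊$120,046/8⌋ = $15,005 → take DB $34,836. Book value $104,510.
Year 2: DB = ⌊$104,510 × 200%/8⌋ = $26,127; SL = ⌊$85,210/7⌋ = $12,172 → take DB $26,127. Book value $78,383.
Year 3: DB = ⌊$78,383 × 200%/8⌋ = $19,595; SL = ⌊$59,083/6⌋ = $9,847 → take DB $19,595. Book value $58,788.
Year 4: DB = ⌊$58,788 × 200%/8⌋ = $14,697; SL = ⌊$39,488/5⌋ = $7,897 → take DB $14,697. Book value $44,091.
Year 5: DB = ⌊$44,091 × 200%/8⌋ = $11,022; SL = ⌊$24,791/4⌋ = $6,197 → take DB $11,022. Book value $33,069.
Year 6: DB = ⌊$33,069 × 200%/8⌋ = $8,267; SL = ⌊$13,769/3⌋ = $4,589 → take DB $8,267. Book value $24,802.
Year 7: DB = ⌊$24,802 × 200%/8⌋ = $6,200; SL = ⌊$5,502/2⌋ = $2,751 → take DB $6,200, capped at $5,502. Book value $19,300.
Accumulated through year 7 = $139,346 − $19,300 = $120,046.

$120,046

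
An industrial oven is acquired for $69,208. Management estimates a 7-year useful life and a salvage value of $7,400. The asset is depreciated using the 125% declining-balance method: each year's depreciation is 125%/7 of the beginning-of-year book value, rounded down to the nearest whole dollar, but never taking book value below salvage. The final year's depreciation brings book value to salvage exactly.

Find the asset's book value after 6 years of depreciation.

Depreciable base = $69,208 − $7,400 = $61,808.
Year 1: ⌊$69,208 × 125%/7⌋ = $12,358. Book value $56,850.
Year 2: ⌊$56,850 × 125%/7⌋ = $10,151. Book value $46,699.
Year 3: ⌊$46,699 × 125%/7⌋ = $8,339. Book value $38,360.
Year 4: ⌊$38,360 × 125%/7⌋ = $6,850. Book value $31,510.
Year 5: ⌊$31,510 × 125%/7⌋ = $5,626. Book value $25,884.
Year 6: ⌊$25,884 × 125%/7⌋ = $4,622. Book value $21,262.

$21,262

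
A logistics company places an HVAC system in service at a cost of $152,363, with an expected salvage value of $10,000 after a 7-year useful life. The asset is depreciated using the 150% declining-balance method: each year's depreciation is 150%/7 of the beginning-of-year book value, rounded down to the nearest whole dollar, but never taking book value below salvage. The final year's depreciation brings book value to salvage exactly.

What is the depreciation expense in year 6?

$9,777

Depreciable base = $152,363 − $10,000 = $142,363.
Year 1: ⌊$152,363 × 150%/7⌋ = $32,649. Book value $119,714.
Year 2: ⌊$119,714 × 150%/7⌋ = $25,653. Book value $94,061.
Year 3: ⌊$94,061 × 150%/7⌋ = $20,155. Book value $73,906.
Year 4: ⌊$73,906 × 150%/7⌋ = $15,837. Book value $58,069.
Year 5: ⌊$58,069 × 150%/7⌋ = $12,443. Book value $45,626.
Year 6: ⌊$45,626 × 150%/7⌋ = $9,777. Book value $35,849.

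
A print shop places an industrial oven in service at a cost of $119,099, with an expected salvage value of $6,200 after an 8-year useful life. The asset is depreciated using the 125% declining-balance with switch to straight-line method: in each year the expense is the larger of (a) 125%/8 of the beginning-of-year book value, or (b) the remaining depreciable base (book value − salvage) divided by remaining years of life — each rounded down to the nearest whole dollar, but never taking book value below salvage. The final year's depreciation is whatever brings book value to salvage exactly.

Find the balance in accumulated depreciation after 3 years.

Depreciable base = $119,099 − $6,200 = $112,899.
Year 1: DB = ⌊$119,099 × 125%/8⌋ = $18,609; SL = ⌊$112,899/8⌋ = $14,112 → take DB $18,609. Book value $100,490.
Year 2: DB = ⌊$100,490 × 125%/8⌋ = $15,701; SL = ⌊$94,290/7⌋ = $13,470 → take DB $15,701. Book value $84,789.
Year 3: DB = ⌊$84,789 × 125%/8⌋ = $13,248; SL = ⌊$78,589/6⌋ = $13,098 → take DB $13,248. Book value $71,541.
Accumulated through year 3 = $119,099 − $71,541 = $47,558.

$47,558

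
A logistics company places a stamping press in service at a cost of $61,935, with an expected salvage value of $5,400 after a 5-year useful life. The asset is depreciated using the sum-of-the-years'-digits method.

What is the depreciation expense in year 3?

$11,307

Depreciable base = $61,935 − $5,400 = $56,535.
Sum of the years' digits = 5+4+3+2+1 = 15.
Year 1: $56,535 × 5/15 = $18,845. Book value $43,090.
Year 2: $56,535 × 4/15 = $15,076. Book value $28,014.
Year 3: $56,535 × 3/15 = $11,307. Book value $16,707.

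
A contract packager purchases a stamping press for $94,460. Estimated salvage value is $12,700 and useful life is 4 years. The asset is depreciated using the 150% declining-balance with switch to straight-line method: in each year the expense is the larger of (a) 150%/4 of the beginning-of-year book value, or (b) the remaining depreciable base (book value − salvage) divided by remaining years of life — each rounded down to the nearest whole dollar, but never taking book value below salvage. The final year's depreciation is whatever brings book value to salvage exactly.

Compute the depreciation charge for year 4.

Depreciable base = $94,460 − $12,700 = $81,760.
Year 1: DB = ⌊$94,460 × 150%/4⌋ = $35,422; SL = ⌊$81,760/4⌋ = $20,440 → take DB $35,422. Book value $59,038.
Year 2: DB = ⌊$59,038 × 150%/4⌋ = $22,139; SL = ⌊$46,338/3⌋ = $15,446 → take DB $22,139. Book value $36,899.
Year 3: DB = ⌊$36,899 × 150%/4⌋ = $13,837; SL = ⌊$24,199/2⌋ = $12,099 → take DB $13,837. Book value $23,062.
Year 4 (final): $23,062 − $12,700 = $10,362. Book value $12,700.

$10,362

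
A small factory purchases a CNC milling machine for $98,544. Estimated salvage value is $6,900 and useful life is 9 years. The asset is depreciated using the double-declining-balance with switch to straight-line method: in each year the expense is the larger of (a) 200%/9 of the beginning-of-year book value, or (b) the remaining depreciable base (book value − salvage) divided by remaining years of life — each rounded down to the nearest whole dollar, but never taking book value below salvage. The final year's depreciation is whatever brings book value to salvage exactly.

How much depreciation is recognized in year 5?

Depreciable base = $98,544 − $6,900 = $91,644.
Year 1: DB = ⌊$98,544 × 200%/9⌋ = $21,898; SL = ⌊$91,644/9⌋ = $10,182 → take DB $21,898. Book value $76,646.
Year 2: DB = ⌊$76,646 × 200%/9⌋ = $17,032; SL = ⌊$69,746/8⌋ = $8,718 → take DB $17,032. Book value $59,614.
Year 3: DB = ⌊$59,614 × 200%/9⌋ = $13,247; SL = ⌊$52,714/7⌋ = $7,530 → take DB $13,247. Book value $46,367.
Year 4: DB = ⌊$46,367 × 200%/9⌋ = $10,303; SL = ⌊$39,467/6⌋ = $6,577 → take DB $10,303. Book value $36,064.
Year 5: DB = ⌊$36,064 × 200%/9⌋ = $8,014; SL = ⌊$29,164/5⌋ = $5,832 → take DB $8,014. Book value $28,050.

$8,014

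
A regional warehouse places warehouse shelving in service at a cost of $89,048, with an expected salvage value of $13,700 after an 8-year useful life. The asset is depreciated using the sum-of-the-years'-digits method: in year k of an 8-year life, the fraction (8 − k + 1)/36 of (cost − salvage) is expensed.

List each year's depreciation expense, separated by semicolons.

$16,744; $14,651; $12,558; $10,465; $8,372; $6,279; $4,186; $2,093

Depreciable base = $89,048 − $13,700 = $75,348.
Sum of the years' digits = 8+7+6+5+4+3+2+1 = 36.
Year 1: $75,348 × 8/36 = $16,744. Book value $72,304.
Year 2: $75,348 × 7/36 = $14,651. Book value $57,653.
Year 3: $75,348 × 6/36 = $12,558. Book value $45,095.
Year 4: $75,348 × 5/36 = $10,465. Book value $34,630.
Year 5: $75,348 × 4/36 = $8,372. Book value $26,258.
Year 6: $75,348 × 3/36 = $6,279. Book value $19,979.
Year 7: $75,348 × 2/36 = $4,186. Book value $15,793.
Year 8: $75,348 × 1/36 = $2,093. Book value $13,700.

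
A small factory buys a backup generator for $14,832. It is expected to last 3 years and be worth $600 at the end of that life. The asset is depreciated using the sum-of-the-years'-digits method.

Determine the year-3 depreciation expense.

$2,372

Depreciable base = $14,832 − $600 = $14,232.
Sum of the years' digits = 3+2+1 = 6.
Year 1: $14,232 × 3/6 = $7,116. Book value $7,716.
Year 2: $14,232 × 2/6 = $4,744. Book value $2,972.
Year 3: $14,232 × 1/6 = $2,372. Book value $600.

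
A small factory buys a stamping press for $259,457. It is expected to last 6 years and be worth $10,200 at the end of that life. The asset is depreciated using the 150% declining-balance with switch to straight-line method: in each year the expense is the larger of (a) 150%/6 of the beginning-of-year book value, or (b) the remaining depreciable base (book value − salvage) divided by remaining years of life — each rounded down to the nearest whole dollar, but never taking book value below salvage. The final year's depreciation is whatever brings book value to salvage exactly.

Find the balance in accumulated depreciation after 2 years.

$113,512

Depreciable base = $259,457 − $10,200 = $249,257.
Year 1: DB = ⌊$259,457 × 150%/6⌋ = $64,864; SL = ⌊$249,257/6⌋ = $41,542 → take DB $64,864. Book value $194,593.
Year 2: DB = ⌊$194,593 × 150%/6⌋ = $48,648; SL = ⌊$184,393/5⌋ = $36,878 → take DB $48,648. Book value $145,945.
Accumulated through year 2 = $259,457 − $145,945 = $113,512.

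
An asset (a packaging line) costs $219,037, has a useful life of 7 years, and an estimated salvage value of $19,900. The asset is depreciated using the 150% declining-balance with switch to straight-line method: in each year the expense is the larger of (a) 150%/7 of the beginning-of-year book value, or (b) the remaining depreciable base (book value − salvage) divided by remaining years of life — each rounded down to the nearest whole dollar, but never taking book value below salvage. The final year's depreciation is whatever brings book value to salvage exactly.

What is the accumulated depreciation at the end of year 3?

Depreciable base = $219,037 − $19,900 = $199,137.
Year 1: DB = ⌊$219,037 × 150%/7⌋ = $46,936; SL = ⌊$199,137/7⌋ = $28,448 → take DB $46,936. Book value $172,101.
Year 2: DB = ⌊$172,101 × 150%/7⌋ = $36,878; SL = ⌊$152,201/6⌋ = $25,366 → take DB $36,878. Book value $135,223.
Year 3: DB = ⌊$135,223 × 150%/7⌋ = $28,976; SL = ⌊$115,323/5⌋ = $23,064 → take DB $28,976. Book value $106,247.
Accumulated through year 3 = $219,037 − $106,247 = $112,790.

$112,790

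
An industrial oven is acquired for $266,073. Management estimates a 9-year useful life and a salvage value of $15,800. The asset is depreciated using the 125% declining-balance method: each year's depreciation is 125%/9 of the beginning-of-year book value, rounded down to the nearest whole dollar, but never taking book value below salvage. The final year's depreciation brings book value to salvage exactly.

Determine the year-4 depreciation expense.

Depreciable base = $266,073 − $15,800 = $250,273.
Year 1: ⌊$266,073 × 125%/9⌋ = $36,954. Book value $229,119.
Year 2: ⌊$229,119 × 125%/9⌋ = $31,822. Book value $197,297.
Year 3: ⌊$197,297 × 125%/9⌋ = $27,402. Book value $169,895.
Year 4: ⌊$169,895 × 125%/9⌋ = $23,596. Book value $146,299.

$23,596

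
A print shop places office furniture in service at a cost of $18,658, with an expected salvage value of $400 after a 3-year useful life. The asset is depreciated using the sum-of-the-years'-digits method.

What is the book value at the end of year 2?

Depreciable base = $18,658 − $400 = $18,258.
Sum of the years' digits = 3+2+1 = 6.
Year 1: $18,258 × 3/6 = $9,129. Book value $9,529.
Year 2: $18,258 × 2/6 = $6,086. Book value $3,443.

$3,443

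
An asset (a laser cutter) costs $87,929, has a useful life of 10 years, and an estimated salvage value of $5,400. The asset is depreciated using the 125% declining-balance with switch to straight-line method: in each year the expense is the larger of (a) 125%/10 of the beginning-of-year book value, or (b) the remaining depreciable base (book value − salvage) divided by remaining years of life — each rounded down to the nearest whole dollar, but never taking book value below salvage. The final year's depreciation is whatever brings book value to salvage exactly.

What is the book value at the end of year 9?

Depreciable base = $87,929 − $5,400 = $82,529.
Year 1: DB = ⌊$87,929 × 125%/10⌋ = $10,991; SL = ⌊$82,529/10⌋ = $8,252 → take DB $10,991. Book value $76,938.
Year 2: DB = ⌊$76,938 × 125%/10⌋ = $9,617; SL = ⌊$71,538/9⌋ = $7,948 → take DB $9,617. Book value $67,321.
Year 3: DB = ⌊$67,321 × 125%/10⌋ = $8,415; SL = ⌊$61,921/8⌋ = $7,740 → take DB $8,415. Book value $58,906.
Year 4: DB = ⌊$58,906 × 125%/10⌋ = $7,363; SL = ⌊$53,506/7⌋ = $7,643 → take SL $7,643. Book value $51,263.
Year 5: DB = ⌊$51,263 × 125%/10⌋ = $6,407; SL = ⌊$45,863/6⌋ = $7,643 → take SL $7,643. Book value $43,620.
Year 6: DB = ⌊$43,620 × 125%/10⌋ = $5,452; SL = ⌊$38,220/5⌋ = $7,644 → take SL $7,644. Book value $35,976.
Year 7: DB = ⌊$35,976 × 125%/10⌋ = $4,497; SL = ⌊$30,576/4⌋ = $7,644 → take SL $7,644. Book value $28,332.
Year 8: DB = ⌊$28,332 × 125%/10⌋ = $3,541; SL = ⌊$22,932/3⌋ = $7,644 → take SL $7,644. Book value $20,688.
Year 9: DB = ⌊$20,688 × 125%/10⌋ = $2,586; SL = ⌊$15,288/2⌋ = $7,644 → take SL $7,644. Book value $13,044.

$13,044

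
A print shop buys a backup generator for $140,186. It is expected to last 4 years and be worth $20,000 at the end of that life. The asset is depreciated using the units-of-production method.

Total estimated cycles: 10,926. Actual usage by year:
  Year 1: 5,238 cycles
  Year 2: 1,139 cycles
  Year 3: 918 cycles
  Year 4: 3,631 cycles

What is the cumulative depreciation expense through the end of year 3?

Depreciable base = $140,186 − $20,000 = $120,186.
Rate = $120,186 / 10,926 cycles = $11 per cycle.
Year 1: 5,238 × $11 = $57,618. Book value $82,568.
Year 2: 1,139 × $11 = $12,529. Book value $70,039.
Year 3: 918 × $11 = $10,098. Book value $59,941.
Accumulated through year 3 = $140,186 − $59,941 = $80,245.

$80,245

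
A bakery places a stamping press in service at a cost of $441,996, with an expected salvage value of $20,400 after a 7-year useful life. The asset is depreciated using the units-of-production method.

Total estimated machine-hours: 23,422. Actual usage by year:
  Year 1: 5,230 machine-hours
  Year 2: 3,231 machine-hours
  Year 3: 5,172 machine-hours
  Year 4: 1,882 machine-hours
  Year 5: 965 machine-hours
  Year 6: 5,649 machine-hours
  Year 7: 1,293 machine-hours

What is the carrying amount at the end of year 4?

$162,726

Depreciable base = $441,996 − $20,400 = $421,596.
Rate = $421,596 / 23,422 machine-hours = $18 per machine-hour.
Year 1: 5,230 × $18 = $94,140. Book value $347,856.
Year 2: 3,231 × $18 = $58,158. Book value $289,698.
Year 3: 5,172 × $18 = $93,096. Book value $196,602.
Year 4: 1,882 × $18 = $33,876. Book value $162,726.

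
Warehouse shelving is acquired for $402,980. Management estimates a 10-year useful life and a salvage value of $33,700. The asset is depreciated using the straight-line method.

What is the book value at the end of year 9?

Depreciable base = $402,980 − $33,700 = $369,280.
Annual expense = $369,280 / 10 = $36,928.
End of year 1: book value $366,052.
End of year 2: book value $329,124.
End of year 3: book value $292,196.
End of year 4: book value $255,268.
End of year 5: book value $218,340.
End of year 6: book value $181,412.
End of year 7: book value $144,484.
End of year 8: book value $107,556.
End of year 9: book value $70,628.

$70,628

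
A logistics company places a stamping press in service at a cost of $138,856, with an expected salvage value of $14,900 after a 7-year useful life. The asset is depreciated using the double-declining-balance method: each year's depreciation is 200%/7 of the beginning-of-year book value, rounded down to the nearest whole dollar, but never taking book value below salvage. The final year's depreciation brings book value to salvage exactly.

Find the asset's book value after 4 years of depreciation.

$36,146

Depreciable base = $138,856 − $14,900 = $123,956.
Year 1: ⌊$138,856 × 200%/7⌋ = $39,673. Book value $99,183.
Year 2: ⌊$99,183 × 200%/7⌋ = $28,338. Book value $70,845.
Year 3: ⌊$70,845 × 200%/7⌋ = $20,241. Book value $50,604.
Year 4: ⌊$50,604 × 200%/7⌋ = $14,458. Book value $36,146.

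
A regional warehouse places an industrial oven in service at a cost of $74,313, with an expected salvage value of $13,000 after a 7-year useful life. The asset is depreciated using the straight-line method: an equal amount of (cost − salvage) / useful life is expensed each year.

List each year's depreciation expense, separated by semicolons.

Depreciable base = $74,313 − $13,000 = $61,313.
Annual expense = $61,313 / 7 = $8,759.
End of year 1: book value $65,554.
End of year 2: book value $56,795.
End of year 3: book value $48,036.
End of year 4: book value $39,277.
End of year 5: book value $30,518.
End of year 6: book value $21,759.
End of year 7: book value $13,000.

$8,759; $8,759; $8,759; $8,759; $8,759; $8,759; $8,759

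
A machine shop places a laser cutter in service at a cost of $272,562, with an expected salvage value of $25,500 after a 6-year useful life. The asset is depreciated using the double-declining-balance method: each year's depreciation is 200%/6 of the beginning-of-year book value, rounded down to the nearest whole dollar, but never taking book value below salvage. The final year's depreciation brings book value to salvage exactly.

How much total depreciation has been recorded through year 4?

Depreciable base = $272,562 − $25,500 = $247,062.
Year 1: ⌊$272,562 × 200%/6⌋ = $90,854. Book value $181,708.
Year 2: ⌊$181,708 × 200%/6⌋ = $60,569. Book value $121,139.
Year 3: ⌊$121,139 × 200%/6⌋ = $40,379. Book value $80,760.
Year 4: ⌊$80,760 × 200%/6⌋ = $26,920. Book value $53,840.
Accumulated through year 4 = $272,562 − $53,840 = $218,722.

$218,722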